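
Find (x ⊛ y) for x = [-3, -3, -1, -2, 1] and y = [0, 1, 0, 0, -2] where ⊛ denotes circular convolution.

(x ⊛ y)[n] = Σ(m=0 to 4) x[m] · y[(n-m) mod 5]

Computing each output sample:
(x ⊛ y)[0] = 7
(x ⊛ y)[1] = -1
(x ⊛ y)[2] = 1
(x ⊛ y)[3] = -3
(x ⊛ y)[4] = 4

x ⊛ y = [7, -1, 1, -3, 4]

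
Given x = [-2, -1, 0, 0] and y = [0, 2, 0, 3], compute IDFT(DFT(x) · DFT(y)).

(x ⊛ y)[n] = Σ(m=0 to 3) x[m] · y[(n-m) mod 4]

Computing each output sample:
(x ⊛ y)[0] = -3
(x ⊛ y)[1] = -4
(x ⊛ y)[2] = -2
(x ⊛ y)[3] = -6

x ⊛ y = [-3, -4, -2, -6]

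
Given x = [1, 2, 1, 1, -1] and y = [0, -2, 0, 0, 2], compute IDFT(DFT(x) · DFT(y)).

(x ⊛ y)[n] = Σ(m=0 to 4) x[m] · y[(n-m) mod 5]

Computing each output sample:
(x ⊛ y)[0] = 6
(x ⊛ y)[1] = 0
(x ⊛ y)[2] = -2
(x ⊛ y)[3] = -4
(x ⊛ y)[4] = 0

x ⊛ y = [6, 0, -2, -4, 0]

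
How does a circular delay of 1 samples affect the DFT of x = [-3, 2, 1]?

Time shift by 1: X_shifted[k] = ω_3^(1k) · X[k]
Shifted x = [1, -3, 2]

DFT(x[n-1]) = [0, 1.5000+4.3301i, 1.5000-4.3301i]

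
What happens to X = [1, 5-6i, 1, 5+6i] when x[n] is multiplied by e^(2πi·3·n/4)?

Modulation property: DFT(ω_4^(-3n)·x[n]) = X[(k-3) mod 4], so circularly shift X by 3 positions.

X[k-3] = [5-6i, 1, 5+6i, 1]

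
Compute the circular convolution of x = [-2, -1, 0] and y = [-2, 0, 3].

(x ⊛ y)[n] = Σ(m=0 to 2) x[m] · y[(n-m) mod 3]

Computing each output sample:
(x ⊛ y)[0] = 1
(x ⊛ y)[1] = 2
(x ⊛ y)[2] = -6

x ⊛ y = [1, 2, -6]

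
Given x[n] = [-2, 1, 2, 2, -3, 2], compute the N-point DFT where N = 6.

X[k] = Σ(n=0 to 5) x[n] · ω_6^(nk)
where ω_6 = e^(-2πi/6)

Computing each X[k]:
X[0] = 2
X[1] = -2.0000-3.4641i
X[2] = -1.0000+5.1962i
X[3] = -8
X[4] = -1.0000-5.1962i
X[5] = -2.0000+3.4641i

X = [2, -2.0000-3.4641i, -1.0000+5.1962i, -8, -1.0000-5.1962i, -2.0000+3.4641i]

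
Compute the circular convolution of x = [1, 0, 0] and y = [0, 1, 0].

(x ⊛ y)[n] = Σ(m=0 to 2) x[m] · y[(n-m) mod 3]

Computing each output sample:
(x ⊛ y)[0] = 0
(x ⊛ y)[1] = 1
(x ⊛ y)[2] = 0

x ⊛ y = [0, 1, 0]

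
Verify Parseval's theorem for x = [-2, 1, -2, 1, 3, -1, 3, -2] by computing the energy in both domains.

Time domain:
Σ|x[n]|² = |-2|² + |1|² + |-2|² + |1|² + |3|² + |-1|² + |3|² + |-2|² = 33.0000

Frequency domain:
(1/8)Σ|X[k]|² = (1/8)(|1|² + |-5.7071+1.4645i|² + |-1i|² + |-4.2929-8.5355i|² + |3|² + |-4.2929+8.5355i|² + |1i|² + |-5.7071-1.4645i|²) = (1/8)·264.0000 = 33.0000

Both sides agree, confirming Parseval's theorem.

Σ|x[n]|² = (1/N)Σ|X[k]|² = 33.0000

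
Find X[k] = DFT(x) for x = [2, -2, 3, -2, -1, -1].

X[k] = Σ(n=0 to 5) x[n] · ω_6^(nk)
where ω_6 = e^(-2πi/6)

Computing each X[k]:
X[0] = -1
X[1] = 1.5000-2.5981i
X[2] = 0.5000+4.3301i
X[3] = 9
X[4] = 0.5000-4.3301i
X[5] = 1.5000+2.5981i

X = [-1, 1.5000-2.5981i, 0.5000+4.3301i, 9, 0.5000-4.3301i, 1.5000+2.5981i]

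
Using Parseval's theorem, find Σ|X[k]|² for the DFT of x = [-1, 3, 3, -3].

Parseval: Σ|x[n]|² = (1/N)Σ|X[k]|², so Σ|X[k]|² = N·Σ|x[n]|² = 4·28.0000

Σ|X[k]|² = N·Σ|x[n]|² = 4·28.0000 = 112.0000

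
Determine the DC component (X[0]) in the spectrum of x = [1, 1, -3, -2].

X[0] = Σ(n=0 to 3) x[n] · ω_4^0 = Σ x[n]
= (1) + (1) + (-3) + (-2)

X[0] = -3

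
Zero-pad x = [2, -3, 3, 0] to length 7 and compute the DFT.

Original 4-point DFT: [2, -1+3i, 8, -1-3i]
Zero-padded 7-point DFT provides frequency interpolation.

DFT_7([x, 0, ...]) = [2, -0.5380-0.5793i, -0.0353+4.2264i, 6.5734+3.6471i, 6.5734-3.6471i, -0.0353-4.2264i, -0.5380+0.5793i]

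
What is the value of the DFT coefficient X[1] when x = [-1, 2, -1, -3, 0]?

X[1] = Σ(n=0 to 4) x[n] · ω_5^(1n) where ω_5 = e^(-2πi/5)
= (-1)·ω_5^0 + (2)·ω_5^1 + (-1)·ω_5^2 + (-3)·ω_5^3 + (0)·ω_5^4

X[1] = 2.8541-3.0777i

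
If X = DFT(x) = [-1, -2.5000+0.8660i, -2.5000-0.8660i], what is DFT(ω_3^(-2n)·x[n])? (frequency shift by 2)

Modulation property: DFT(ω_3^(-2n)·x[n]) = X[(k-2) mod 3], so circularly shift X by 2 positions.

X[k-2] = [-2.5000+0.8660i, -2.5000-0.8660i, -1]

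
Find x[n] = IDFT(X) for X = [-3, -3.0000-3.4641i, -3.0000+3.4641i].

x[n] = (1/3) Σ(k=0 to 2) X[k] · e^(2πikn/3)

Computing each x[n]:
x[0] = -3
x[1] = 2
x[2] = -2

x = [-3, 2, -2]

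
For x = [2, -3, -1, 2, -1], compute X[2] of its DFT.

X[2] = Σ(n=0 to 4) x[n] · ω_5^(2n) where ω_5 = e^(-2πi/5)
= (2)·ω_5^0 + (-3)·ω_5^2 + (-1)·ω_5^4 + (2)·ω_5^6 + (-1)·ω_5^8

X[2] = 5.5451-1.6776i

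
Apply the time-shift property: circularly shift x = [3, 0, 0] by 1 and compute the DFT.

Time shift by 1: X_shifted[k] = ω_3^(1k) · X[k]
Shifted x = [0, 3, 0]

DFT(x[n-1]) = [3, -1.5000-2.5981i, -1.5000+2.5981i]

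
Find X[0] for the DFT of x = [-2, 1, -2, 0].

X[0] = Σ(n=0 to 3) x[n] · ω_4^0 = Σ x[n]
= (-2) + (1) + (-2) + (0)

X[0] = -3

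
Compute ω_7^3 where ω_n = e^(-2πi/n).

ω_7^3 = e^(-2πi·3/7)
= cos(-2π·3/7) + i·sin(-2π·3/7)
= cos(-6π/7) + i·sin(-6π/7)

ω_7^3 = cos(-6π/7) + i·sin(-6π/7) = -0.9010-0.4339i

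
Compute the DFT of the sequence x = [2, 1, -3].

X[k] = Σ(n=0 to 2) x[n] · ω_3^(nk)
where ω_3 = e^(-2πi/3)

Computing each X[k]:
X[0] = 0
X[1] = 3.0000-3.4641i
X[2] = 3.0000+3.4641i

X = [0, 3.0000-3.4641i, 3.0000+3.4641i]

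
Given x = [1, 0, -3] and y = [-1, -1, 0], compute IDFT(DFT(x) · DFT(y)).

(x ⊛ y)[n] = Σ(m=0 to 2) x[m] · y[(n-m) mod 3]

Computing each output sample:
(x ⊛ y)[0] = 2
(x ⊛ y)[1] = -1
(x ⊛ y)[2] = 3

x ⊛ y = [2, -1, 3]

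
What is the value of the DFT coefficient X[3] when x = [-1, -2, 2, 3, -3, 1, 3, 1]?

X[3] = Σ(n=0 to 7) x[n] · ω_8^(3n) where ω_8 = e^(-2πi/8)
= (-1)·ω_8^0 + (-2)·ω_8^3 + (2)·ω_8^6 + (3)·ω_8^9 + (-3)·ω_8^12 + (1)·ω_8^15 + (3)·ω_8^18 + (1)·ω_8^21

X[3] = 5.5355-0.2929i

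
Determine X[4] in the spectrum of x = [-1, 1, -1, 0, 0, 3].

X[4] = Σ(n=0 to 5) x[n] · ω_6^(4n) where ω_6 = e^(-2πi/6)
= (-1)·ω_6^0 + (1)·ω_6^4 + (-1)·ω_6^8 + (0)·ω_6^12 + (0)·ω_6^16 + (3)·ω_6^20

X[4] = -2.5000-0.8660i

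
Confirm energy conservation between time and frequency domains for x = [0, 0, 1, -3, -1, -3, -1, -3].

Time domain:
Σ|x[n]|² = |0|² + |0|² + |1|² + |-3|² + |-1|² + |-3|² + |-1|² + |-3|² = 30.0000

Frequency domain:
(1/8)Σ|X[k]|² = (1/8)(|-10|² + |3.1213-4.1213i|² + |-1-3i|² + |-1.1213-0.1213i|² + |8|² + |-1.1213+0.1213i|² + |-1+3i|² + |3.1213+4.1213i|²) = (1/8)·240.0000 = 30.0000

Both sides agree, confirming Parseval's theorem.

Σ|x[n]|² = (1/N)Σ|X[k]|² = 30.0000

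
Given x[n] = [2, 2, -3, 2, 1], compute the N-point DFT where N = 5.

X[k] = Σ(n=0 to 4) x[n] · ω_5^(nk)
where ω_5 = e^(-2πi/5)

Computing each X[k]:
X[0] = 4
X[1] = 3.7361+1.9879i
X[2] = -0.7361-5.3431i
X[3] = -0.7361+5.3431i
X[4] = 3.7361-1.9879i

X = [4, 3.7361+1.9879i, -0.7361-5.3431i, -0.7361+5.3431i, 3.7361-1.9879i]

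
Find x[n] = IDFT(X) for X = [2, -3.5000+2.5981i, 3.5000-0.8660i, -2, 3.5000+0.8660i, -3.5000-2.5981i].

x[n] = (1/6) Σ(k=0 to 5) X[k] · e^(2πikn/6)

Computing each x[n]:
x[0] = 0
x[1] = -1
x[2] = -1
x[3] = 3
x[4] = 1
x[5] = 0

x = [0, -1, -1, 3, 1, 0]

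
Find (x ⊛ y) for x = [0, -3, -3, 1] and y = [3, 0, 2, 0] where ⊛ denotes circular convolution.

(x ⊛ y)[n] = Σ(m=0 to 3) x[m] · y[(n-m) mod 4]

Computing each output sample:
(x ⊛ y)[0] = -6
(x ⊛ y)[1] = -7
(x ⊛ y)[2] = -9
(x ⊛ y)[3] = -3

x ⊛ y = [-6, -7, -9, -3]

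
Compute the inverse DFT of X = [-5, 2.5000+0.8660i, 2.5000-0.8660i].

x[n] = (1/3) Σ(k=0 to 2) X[k] · e^(2πikn/3)

Computing each x[n]:
x[0] = 0
x[1] = -3
x[2] = -2

x = [0, -3, -2]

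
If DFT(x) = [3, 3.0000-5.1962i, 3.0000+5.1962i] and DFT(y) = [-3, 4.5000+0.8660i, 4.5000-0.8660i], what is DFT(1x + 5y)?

By linearity: DFT(1x + 5y) = 1·DFT(x) + 5·DFT(y)
= 1·[3, 3.0000-5.1962i, 3.0000+5.1962i] + 5·[-3, 4.5000+0.8660i, 4.5000-0.8660i]

Computing element-wise:
Z[0] = 1·(3) + 5·(-3) = -12
Z[1] = 1·(3.0000-5.1962i) + 5·(4.5000+0.8660i) = 25.5000-0.8662i
Z[2] = 1·(3.0000+5.1962i) + 5·(4.5000-0.8660i) = 25.5000+0.8662i

DFT(1x + 5y) = 1·X + 5·Y = [-12, 25.5000-0.8662i, 25.5000+0.8662i]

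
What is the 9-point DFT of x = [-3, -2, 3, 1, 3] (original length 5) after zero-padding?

Original 5-point DFT: [2, -5.9271+3.5797i, -2.5729+4.8410i, -2.5729-4.8410i, -5.9271-3.5797i]
Zero-padded 9-point DFT provides frequency interpolation.

DFT_9([x, 0, ...]) = [2, -7.3302-3.5609i, -4.3682+3.7379i, -4.0000+1.7321i, 1.1985+4.7008i, 1.1985-4.7008i, -4.0000-1.7321i, -4.3682-3.7379i, -7.3302+3.5609i]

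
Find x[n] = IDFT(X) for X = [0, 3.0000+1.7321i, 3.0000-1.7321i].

x[n] = (1/3) Σ(k=0 to 2) X[k] · e^(2πikn/3)

Computing each x[n]:
x[0] = 2
x[1] = -2
x[2] = 0

x = [2, -2, 0]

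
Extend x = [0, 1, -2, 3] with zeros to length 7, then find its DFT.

Original 4-point DFT: [2, 2+2i, -6, 2-2i]
Zero-padded 7-point DFT provides frequency interpolation.

DFT_7([x, 0, ...]) = [2, -1.6344-0.1336i, 3.4499+0.5028i, -2.8155-4.9223i, -2.8155+4.9223i, 3.4499-0.5028i, -1.6344+0.1336i]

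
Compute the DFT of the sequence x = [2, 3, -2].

X[k] = Σ(n=0 to 2) x[n] · ω_3^(nk)
where ω_3 = e^(-2πi/3)

Computing each X[k]:
X[0] = 3
X[1] = 1.5000-4.3301i
X[2] = 1.5000+4.3301i

X = [3, 1.5000-4.3301i, 1.5000+4.3301i]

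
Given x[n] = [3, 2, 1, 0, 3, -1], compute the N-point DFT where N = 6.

X[k] = Σ(n=0 to 5) x[n] · ω_6^(nk)
where ω_6 = e^(-2πi/6)

Computing each X[k]:
X[0] = 8
X[1] = 1.5000-0.8660i
X[2] = 0.5000-4.3301i
X[3] = 6
X[4] = 0.5000+4.3301i
X[5] = 1.5000+0.8660i

X = [8, 1.5000-0.8660i, 0.5000-4.3301i, 6, 0.5000+4.3301i, 1.5000+0.8660i]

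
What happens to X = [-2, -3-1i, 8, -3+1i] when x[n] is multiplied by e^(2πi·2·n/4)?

Modulation property: DFT(ω_4^(-2n)·x[n]) = X[(k-2) mod 4], so circularly shift X by 2 positions.

X[k-2] = [8, -3+1i, -2, -3-1i]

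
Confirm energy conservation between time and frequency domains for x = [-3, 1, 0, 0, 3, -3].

Time domain:
Σ|x[n]|² = |-3|² + |1|² + |0|² + |0|² + |3|² + |-3|² = 28.0000

Frequency domain:
(1/6)Σ|X[k]|² = (1/6)(|-2|² + |-5.5000-0.8660i|² + |-3.5000-6.0622i|² + |2|² + |-3.5000+6.0622i|² + |-5.5000+0.8660i|²) = (1/6)·168.0000 = 28.0000

Both sides agree, confirming Parseval's theorem.

Σ|x[n]|² = (1/N)Σ|X[k]|² = 28.0000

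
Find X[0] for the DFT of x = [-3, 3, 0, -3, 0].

X[0] = Σ(n=0 to 4) x[n] · ω_5^0 = Σ x[n]
= (-3) + (3) + (0) + (-3) + (0)

X[0] = -3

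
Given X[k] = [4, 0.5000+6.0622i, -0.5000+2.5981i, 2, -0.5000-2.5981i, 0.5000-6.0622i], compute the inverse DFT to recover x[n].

x[n] = (1/6) Σ(k=0 to 5) X[k] · e^(2πikn/6)

Computing each x[n]:
x[0] = 1
x[1] = -2
x[2] = 0
x[3] = 0
x[4] = 2
x[5] = 3

x = [1, -2, 0, 0, 2, 3]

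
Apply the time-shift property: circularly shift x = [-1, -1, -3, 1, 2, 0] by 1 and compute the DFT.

Time shift by 1: X_shifted[k] = ω_6^(1k) · X[k]
Shifted x = [0, -1, -1, -3, 1, 2]

DFT(x[n-1]) = [-2, 3.5000+4.3301i, -3.5000+0.8660i, 2, -3.5000-0.8660i, 3.5000-4.3301i]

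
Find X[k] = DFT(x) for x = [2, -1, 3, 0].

X[k] = Σ(n=0 to 3) x[n] · ω_4^(nk)
where ω_4 = e^(-2πi/4)

Computing each X[k]:
X[0] = 4
X[1] = -1+1i
X[2] = 6
X[3] = -1-1i

X = [4, -1+1i, 6, -1-1i]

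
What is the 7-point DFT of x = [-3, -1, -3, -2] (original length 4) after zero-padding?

Original 4-point DFT: [-9, -1i, -3, 1i]
Zero-padded 7-point DFT provides frequency interpolation.

DFT_7([x, 0, ...]) = [-9, -1.1540+4.5744i, -1.3216-1.8904i, -3.5245+0.0382i, -3.5245-0.0382i, -1.3216+1.8904i, -1.1540-4.5744i]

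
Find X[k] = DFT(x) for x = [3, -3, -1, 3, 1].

X[k] = Σ(n=0 to 4) x[n] · ω_5^(nk)
where ω_5 = e^(-2πi/5)

Computing each X[k]:
X[0] = 3
X[1] = 0.7639+6.1554i
X[2] = 5.2361-1.4531i
X[3] = 5.2361+1.4531i
X[4] = 0.7639-6.1554i

X = [3, 0.7639+6.1554i, 5.2361-1.4531i, 5.2361+1.4531i, 0.7639-6.1554i]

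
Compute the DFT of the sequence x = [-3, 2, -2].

X[k] = Σ(n=0 to 2) x[n] · ω_3^(nk)
where ω_3 = e^(-2πi/3)

Computing each X[k]:
X[0] = -3
X[1] = -3.0000-3.4641i
X[2] = -3.0000+3.4641i

X = [-3, -3.0000-3.4641i, -3.0000+3.4641i]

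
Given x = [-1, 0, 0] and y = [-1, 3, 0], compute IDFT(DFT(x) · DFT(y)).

(x ⊛ y)[n] = Σ(m=0 to 2) x[m] · y[(n-m) mod 3]

Computing each output sample:
(x ⊛ y)[0] = 1
(x ⊛ y)[1] = -3
(x ⊛ y)[2] = 0

x ⊛ y = [1, -3, 0]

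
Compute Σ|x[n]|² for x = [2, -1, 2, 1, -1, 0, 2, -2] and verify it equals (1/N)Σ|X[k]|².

Time domain:
Σ|x[n]|² = |2|² + |-1|² + |2|² + |1|² + |-1|² + |0|² + |2|² + |-2|² = 19.0000

Frequency domain:
(1/8)Σ|X[k]|² = (1/8)(|3|² + |0.1716-1.4142i|² + |-3|² + |5.8284-1.4142i|² + |7|² + |5.8284+1.4142i|² + |-3|² + |0.1716+1.4142i|²) = (1/8)·152.0000 = 19.0000

Both sides agree, confirming Parseval's theorem.

Σ|x[n]|² = (1/N)Σ|X[k]|² = 19.0000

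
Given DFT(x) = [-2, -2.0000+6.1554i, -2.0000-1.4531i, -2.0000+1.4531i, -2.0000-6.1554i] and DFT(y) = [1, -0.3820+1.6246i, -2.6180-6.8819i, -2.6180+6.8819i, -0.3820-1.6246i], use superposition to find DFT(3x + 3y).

By linearity: DFT(3x + 3y) = 3·DFT(x) + 3·DFT(y)
= 3·[-2, -2.0000+6.1554i, -2.0000-1.4531i, -2.0000+1.4531i, -2.0000-6.1554i] + 3·[1, -0.3820+1.6246i, -2.6180-6.8819i, -2.6180+6.8819i, -0.3820-1.6246i]

Computing element-wise:
Z[0] = 3·(-2) + 3·(1) = -3
Z[1] = 3·(-2.0000+6.1554i) + 3·(-0.3820+1.6246i) = -7.1460+23.3400i
Z[2] = 3·(-2.0000-1.4531i) + 3·(-2.6180-6.8819i) = -13.8540-25.0050i
Z[3] = 3·(-2.0000+1.4531i) + 3·(-2.6180+6.8819i) = -13.8540+25.0050i
Z[4] = 3·(-2.0000-6.1554i) + 3·(-0.3820-1.6246i) = -7.1460-23.3400i

DFT(3x + 3y) = 3·X + 3·Y = [-3, -7.1460+23.3400i, -13.8540-25.0050i, -13.8540+25.0050i, -7.1460-23.3400i]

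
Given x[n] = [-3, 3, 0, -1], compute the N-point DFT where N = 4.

X[k] = Σ(n=0 to 3) x[n] · ω_4^(nk)
where ω_4 = e^(-2πi/4)

Computing each X[k]:
X[0] = -1
X[1] = -3-4i
X[2] = -5
X[3] = -3+4i

X = [-1, -3-4i, -5, -3+4i]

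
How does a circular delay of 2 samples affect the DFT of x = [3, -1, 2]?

Time shift by 2: X_shifted[k] = ω_3^(2k) · X[k]
Shifted x = [-1, 2, 3]

DFT(x[n-2]) = [4, -3.5000+0.8660i, -3.5000-0.8660i]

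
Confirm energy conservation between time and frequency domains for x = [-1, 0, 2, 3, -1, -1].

Time domain:
Σ|x[n]|² = |-1|² + |0|² + |2|² + |3|² + |-1|² + |-1|² = 16.0000

Frequency domain:
(1/6)Σ|X[k]|² = (1/6)(|2|² + |-5.0000-3.4641i|² + |2.0000+1.7321i|² + |-2|² + |2.0000-1.7321i|² + |-5.0000+3.4641i|²) = (1/6)·96.0000 = 16.0000

Both sides agree, confirming Parseval's theorem.

Σ|x[n]|² = (1/N)Σ|X[k]|² = 16.0000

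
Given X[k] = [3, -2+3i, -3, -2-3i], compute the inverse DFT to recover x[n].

x[n] = (1/4) Σ(k=0 to 3) X[k] · e^(2πikn/4)

Computing each x[n]:
x[0] = -1
x[1] = 0
x[2] = 1
x[3] = 3

x = [-1, 0, 1, 3]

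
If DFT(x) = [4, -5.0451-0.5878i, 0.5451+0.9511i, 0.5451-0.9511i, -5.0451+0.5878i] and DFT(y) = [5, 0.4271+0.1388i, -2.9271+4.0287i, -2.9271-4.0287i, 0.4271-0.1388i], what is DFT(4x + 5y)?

By linearity: DFT(4x + 5y) = 4·DFT(x) + 5·DFT(y)
= 4·[4, -5.0451-0.5878i, 0.5451+0.9511i, 0.5451-0.9511i, -5.0451+0.5878i] + 5·[5, 0.4271+0.1388i, -2.9271+4.0287i, -2.9271-4.0287i, 0.4271-0.1388i]

Computing element-wise:
Z[0] = 4·(4) + 5·(5) = 41
Z[1] = 4·(-5.0451-0.5878i) + 5·(0.4271+0.1388i) = -18.0449-1.6572i
Z[2] = 4·(0.5451+0.9511i) + 5·(-2.9271+4.0287i) = -12.4551+23.9479i
Z[3] = 4·(0.5451-0.9511i) + 5·(-2.9271-4.0287i) = -12.4551-23.9479i
Z[4] = 4·(-5.0451+0.5878i) + 5·(0.4271-0.1388i) = -18.0449+1.6572i

DFT(4x + 5y) = 4·X + 5·Y = [41, -18.0449-1.6572i, -12.4551+23.9479i, -12.4551-23.9479i, -18.0449+1.6572i]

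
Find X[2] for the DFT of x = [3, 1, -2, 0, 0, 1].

X[2] = Σ(n=0 to 5) x[n] · ω_6^(2n) where ω_6 = e^(-2πi/6)
= (3)·ω_6^0 + (1)·ω_6^2 + (-2)·ω_6^4 + (0)·ω_6^6 + (0)·ω_6^8 + (1)·ω_6^10

X[2] = 3.0000-1.7321i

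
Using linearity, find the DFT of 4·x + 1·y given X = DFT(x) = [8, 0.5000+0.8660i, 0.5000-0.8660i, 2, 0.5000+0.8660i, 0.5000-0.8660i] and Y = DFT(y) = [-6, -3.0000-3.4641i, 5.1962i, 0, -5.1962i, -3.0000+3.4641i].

By linearity: DFT(4x + 1y) = 4·DFT(x) + 1·DFT(y)
= 4·[8, 0.5000+0.8660i, 0.5000-0.8660i, 2, 0.5000+0.8660i, 0.5000-0.8660i] + 1·[-6, -3.0000-3.4641i, 5.1962i, 0, -5.1962i, -3.0000+3.4641i]

Computing element-wise:
Z[0] = 4·(8) + 1·(-6) = 26
Z[1] = 4·(0.5000+0.8660i) + 1·(-3.0000-3.4641i) = -1.0000-0.0001i
Z[2] = 4·(0.5000-0.8660i) + 1·(5.1962i) = 2.0000+1.7322i
Z[3] = 4·(2) + 1·(0) = 8
Z[4] = 4·(0.5000+0.8660i) + 1·(-5.1962i) = 2.0000-1.7322i
Z[5] = 4·(0.5000-0.8660i) + 1·(-3.0000+3.4641i) = -1.0000+0.0001i

DFT(4x + 1y) = 4·X + 1·Y = [26, -1.0000-0.0001i, 2.0000+1.7322i, 8, 2.0000-1.7322i, -1.0000+0.0001i]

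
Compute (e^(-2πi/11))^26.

Since ω_11^11 = 1, powers reduce modulo 11.
26 mod 11 = 4
So ω_11^26 = ω_11^4 = e^(-2πi·4/11)

ω_11^26 = ω_11^4 = -0.6549-0.7557i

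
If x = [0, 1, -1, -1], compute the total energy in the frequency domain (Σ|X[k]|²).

Parseval: Σ|x[n]|² = (1/N)Σ|X[k]|², so Σ|X[k]|² = N·Σ|x[n]|² = 4·3.0000

Σ|X[k]|² = N·Σ|x[n]|² = 4·3.0000 = 12.0000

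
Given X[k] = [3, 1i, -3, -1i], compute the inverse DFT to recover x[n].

x[n] = (1/4) Σ(k=0 to 3) X[k] · e^(2πikn/4)

Computing each x[n]:
x[0] = 0
x[1] = 1
x[2] = 0
x[3] = 2

x = [0, 1, 0, 2]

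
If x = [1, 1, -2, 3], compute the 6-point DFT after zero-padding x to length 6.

Original 4-point DFT: [3, 3+2i, -5, 3-2i]
Zero-padded 6-point DFT provides frequency interpolation.

DFT_6([x, 0, ...]) = [3, -0.5000+0.8660i, 4.5000-2.5981i, -5, 4.5000+2.5981i, -0.5000-0.8660i]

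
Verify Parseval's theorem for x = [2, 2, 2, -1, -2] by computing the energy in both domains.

Time domain:
Σ|x[n]|² = |2|² + |2|² + |2|² + |-1|² + |-2|² = 17.0000

Frequency domain:
(1/5)Σ|X[k]|² = (1/5)(|3|² + |1.1910-5.5676i|² + |2.3090+0.5020i|² + |2.3090-0.5020i|² + |1.1910+5.5676i|²) = (1/5)·85.0000 = 17.0000

Both sides agree, confirming Parseval's theorem.

Σ|x[n]|² = (1/N)Σ|X[k]|² = 17.0000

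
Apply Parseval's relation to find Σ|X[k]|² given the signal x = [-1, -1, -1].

Parseval: Σ|x[n]|² = (1/N)Σ|X[k]|², so Σ|X[k]|² = N·Σ|x[n]|² = 3·3.0000

Σ|X[k]|² = N·Σ|x[n]|² = 3·3.0000 = 9.0000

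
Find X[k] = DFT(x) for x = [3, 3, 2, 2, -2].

X[k] = Σ(n=0 to 4) x[n] · ω_5^(nk)
where ω_5 = e^(-2πi/5)

Computing each X[k]:
X[0] = 8
X[1] = 0.0729-4.7553i
X[2] = 3.4271-2.9389i
X[3] = 3.4271+2.9389i
X[4] = 0.0729+4.7553i

X = [8, 0.0729-4.7553i, 3.4271-2.9389i, 3.4271+2.9389i, 0.0729+4.7553i]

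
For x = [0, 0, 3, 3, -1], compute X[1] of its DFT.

X[1] = Σ(n=0 to 4) x[n] · ω_5^(1n) where ω_5 = e^(-2πi/5)
= (0)·ω_5^0 + (0)·ω_5^1 + (3)·ω_5^2 + (3)·ω_5^3 + (-1)·ω_5^4

X[1] = -5.1631-0.9511i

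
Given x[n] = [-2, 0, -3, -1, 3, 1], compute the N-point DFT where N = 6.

X[k] = Σ(n=0 to 5) x[n] · ω_6^(nk)
where ω_6 = e^(-2πi/6)

Computing each X[k]:
X[0] = -2
X[1] = -0.5000+6.0622i
X[2] = -3.5000-4.3301i
X[3] = -2
X[4] = -3.5000+4.3301i
X[5] = -0.5000-6.0622i

X = [-2, -0.5000+6.0622i, -3.5000-4.3301i, -2, -3.5000+4.3301i, -0.5000-6.0622i]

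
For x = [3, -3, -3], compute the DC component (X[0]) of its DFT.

X[0] = Σ(n=0 to 2) x[n] · ω_3^0 = Σ x[n]
= (3) + (-3) + (-3)

X[0] = -3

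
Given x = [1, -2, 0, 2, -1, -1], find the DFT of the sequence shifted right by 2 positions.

Time shift by 2: X_shifted[k] = ω_6^(2k) · X[k]
Shifted x = [-1, -1, 1, -2, 0, 2]

DFT(x[n-2]) = [-1, 1.0000+1.7321i, -4.0000+3.4641i, 1, -4.0000-3.4641i, 1.0000-1.7321i]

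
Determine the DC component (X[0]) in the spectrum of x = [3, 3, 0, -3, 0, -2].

X[0] = Σ(n=0 to 5) x[n] · ω_6^0 = Σ x[n]
= (3) + (3) + (0) + (-3) + (0) + (-2)

X[0] = 1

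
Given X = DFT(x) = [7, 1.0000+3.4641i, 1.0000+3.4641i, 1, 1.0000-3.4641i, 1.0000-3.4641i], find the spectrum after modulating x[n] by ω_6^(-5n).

Modulation property: DFT(ω_6^(-5n)·x[n]) = X[(k-5) mod 6], so circularly shift X by 5 positions.

X[k-5] = [1.0000+3.4641i, 1.0000+3.4641i, 1, 1.0000-3.4641i, 1.0000-3.4641i, 7]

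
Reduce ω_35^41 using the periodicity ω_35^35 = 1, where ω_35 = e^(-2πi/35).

Since ω_35^35 = 1, powers reduce modulo 35.
41 mod 35 = 6
So ω_35^41 = ω_35^6 = e^(-2πi·6/35)

ω_35^41 = ω_35^6 = 0.4739-0.8806i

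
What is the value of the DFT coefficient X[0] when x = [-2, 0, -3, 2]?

X[0] = Σ(n=0 to 3) x[n] · ω_4^0 = Σ x[n]
= (-2) + (0) + (-3) + (2)

X[0] = -3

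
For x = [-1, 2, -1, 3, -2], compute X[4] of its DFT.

X[4] = Σ(n=0 to 4) x[n] · ω_5^(4n) where ω_5 = e^(-2πi/5)
= (-1)·ω_5^0 + (2)·ω_5^4 + (-1)·ω_5^8 + (3)·ω_5^12 + (-2)·ω_5^16

X[4] = -2.6180+1.4531i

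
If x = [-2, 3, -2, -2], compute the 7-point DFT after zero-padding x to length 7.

Original 4-point DFT: [-3, -5i, -5, 5i]
Zero-padded 7-point DFT provides frequency interpolation.

DFT_7([x, 0, ...]) = [-3, 2.1174+0.4721i, -2.1126-5.3562i, -5.5048-0.9155i, -5.5048+0.9155i, -2.1126+5.3562i, 2.1174-0.4721i]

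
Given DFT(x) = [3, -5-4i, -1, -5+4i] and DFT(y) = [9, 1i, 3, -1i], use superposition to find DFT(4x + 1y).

By linearity: DFT(4x + 1y) = 4·DFT(x) + 1·DFT(y)
= 4·[3, -5-4i, -1, -5+4i] + 1·[9, 1i, 3, -1i]

Computing element-wise:
Z[0] = 4·(3) + 1·(9) = 21
Z[1] = 4·(-5-4i) + 1·(1i) = -20-15i
Z[2] = 4·(-1) + 1·(3) = -1
Z[3] = 4·(-5+4i) + 1·(-1i) = -20+15i

DFT(4x + 1y) = 4·X + 1·Y = [21, -20-15i, -1, -20+15i]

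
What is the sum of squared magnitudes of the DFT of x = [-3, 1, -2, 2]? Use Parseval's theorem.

Parseval: Σ|x[n]|² = (1/N)Σ|X[k]|², so Σ|X[k]|² = N·Σ|x[n]|² = 4·18.0000

Σ|X[k]|² = N·Σ|x[n]|² = 4·18.0000 = 72.0000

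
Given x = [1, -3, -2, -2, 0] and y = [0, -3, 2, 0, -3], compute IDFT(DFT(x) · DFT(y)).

(x ⊛ y)[n] = Σ(m=0 to 4) x[m] · y[(n-m) mod 5]

Computing each output sample:
(x ⊛ y)[0] = 5
(x ⊛ y)[1] = 3
(x ⊛ y)[2] = 17
(x ⊛ y)[3] = 0
(x ⊛ y)[4] = -1

x ⊛ y = [5, 3, 17, 0, -1]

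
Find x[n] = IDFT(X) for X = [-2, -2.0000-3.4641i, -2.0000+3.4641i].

x[n] = (1/3) Σ(k=0 to 2) X[k] · e^(2πikn/3)

Computing each x[n]:
x[0] = -2
x[1] = 2
x[2] = -2

x = [-2, 2, -2]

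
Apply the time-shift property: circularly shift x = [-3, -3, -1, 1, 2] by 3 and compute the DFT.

Time shift by 3: X_shifted[k] = ω_5^(3k) · X[k]
Shifted x = [-1, 1, 2, -3, -3]

DFT(x[n-3]) = [-4, -0.8090-6.7432i, 0.3090+2.4041i, 0.3090-2.4041i, -0.8090+6.7432i]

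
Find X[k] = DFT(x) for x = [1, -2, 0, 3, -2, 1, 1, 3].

X[k] = Σ(n=0 to 7) x[n] · ω_8^(nk)
where ω_8 = e^(-2πi/8)

Computing each X[k]:
X[0] = 5
X[1] = 0.8787+3.1213i
X[2] = -2+7i
X[3] = 5.1213+1.1213i
X[4] = -5
X[5] = 5.1213-1.1213i
X[6] = -2-7i
X[7] = 0.8787-3.1213i

X = [5, 0.8787+3.1213i, -2+7i, 5.1213+1.1213i, -5, 5.1213-1.1213i, -2-7i, 0.8787-3.1213i]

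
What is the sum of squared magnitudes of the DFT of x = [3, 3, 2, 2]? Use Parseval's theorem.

Parseval: Σ|x[n]|² = (1/N)Σ|X[k]|², so Σ|X[k]|² = N·Σ|x[n]|² = 4·26.0000

Σ|X[k]|² = N·Σ|x[n]|² = 4·26.0000 = 104.0000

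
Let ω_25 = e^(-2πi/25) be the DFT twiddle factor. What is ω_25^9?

ω_25^9 = e^(-2πi·9/25)
= cos(-2π·9/25) + i·sin(-2π·9/25)
= cos(-18π/25) + i·sin(-18π/25)

ω_25^9 = cos(-18π/25) + i·sin(-18π/25) = -0.6374-0.7705i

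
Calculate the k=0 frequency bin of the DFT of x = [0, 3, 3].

X[0] = Σ(n=0 to 2) x[n] · ω_3^0 = Σ x[n]
= (0) + (3) + (3)

X[0] = 6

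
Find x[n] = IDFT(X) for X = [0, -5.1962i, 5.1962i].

x[n] = (1/3) Σ(k=0 to 2) X[k] · e^(2πikn/3)

Computing each x[n]:
x[0] = 0
x[1] = 3
x[2] = -3

x = [0, 3, -3]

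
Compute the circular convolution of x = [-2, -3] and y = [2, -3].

(x ⊛ y)[n] = Σ(m=0 to 1) x[m] · y[(n-m) mod 2]

Computing each output sample:
(x ⊛ y)[0] = 5
(x ⊛ y)[1] = 0

x ⊛ y = [5, 0]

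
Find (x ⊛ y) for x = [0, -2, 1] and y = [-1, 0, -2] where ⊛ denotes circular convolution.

(x ⊛ y)[n] = Σ(m=0 to 2) x[m] · y[(n-m) mod 3]

Computing each output sample:
(x ⊛ y)[0] = 4
(x ⊛ y)[1] = 0
(x ⊛ y)[2] = -1

x ⊛ y = [4, 0, -1]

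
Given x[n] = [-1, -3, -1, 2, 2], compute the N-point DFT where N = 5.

X[k] = Σ(n=0 to 4) x[n] · ω_5^(nk)
where ω_5 = e^(-2πi/5)

Computing each X[k]:
X[0] = -1
X[1] = -2.1180+6.5186i
X[2] = 0.1180+0.0858i
X[3] = 0.1180-0.0858i
X[4] = -2.1180-6.5186i

X = [-1, -2.1180+6.5186i, 0.1180+0.0858i, 0.1180-0.0858i, -2.1180-6.5186i]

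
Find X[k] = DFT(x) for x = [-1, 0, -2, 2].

X[k] = Σ(n=0 to 3) x[n] · ω_4^(nk)
where ω_4 = e^(-2πi/4)

Computing each X[k]:
X[0] = -1
X[1] = 1+2i
X[2] = -5
X[3] = 1-2i

X = [-1, 1+2i, -5, 1-2i]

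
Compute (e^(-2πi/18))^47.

Since ω_18^18 = 1, powers reduce modulo 18.
47 mod 18 = 11
So ω_18^47 = ω_18^11 = e^(-2πi·11/18)

ω_18^47 = ω_18^11 = -0.7660+0.6428i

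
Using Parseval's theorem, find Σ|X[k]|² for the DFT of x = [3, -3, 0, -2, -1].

Parseval: Σ|x[n]|² = (1/N)Σ|X[k]|², so Σ|X[k]|² = N·Σ|x[n]|² = 5·23.0000

Σ|X[k]|² = N·Σ|x[n]|² = 5·23.0000 = 115.0000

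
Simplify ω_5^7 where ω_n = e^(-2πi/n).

Since ω_5^5 = 1, powers reduce modulo 5.
7 mod 5 = 2
So ω_5^7 = ω_5^2 = e^(-2πi·2/5)

ω_5^7 = ω_5^2 = -0.8090-0.5878i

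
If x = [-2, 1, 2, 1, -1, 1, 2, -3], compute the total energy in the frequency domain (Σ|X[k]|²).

Parseval: Σ|x[n]|² = (1/N)Σ|X[k]|², so Σ|X[k]|² = N·Σ|x[n]|² = 8·25.0000

Σ|X[k]|² = N·Σ|x[n]|² = 8·25.0000 = 200.0000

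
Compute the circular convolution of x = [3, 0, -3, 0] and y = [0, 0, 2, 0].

(x ⊛ y)[n] = Σ(m=0 to 3) x[m] · y[(n-m) mod 4]

Computing each output sample:
(x ⊛ y)[0] = -6
(x ⊛ y)[1] = 0
(x ⊛ y)[2] = 6
(x ⊛ y)[3] = 0

x ⊛ y = [-6, 0, 6, 0]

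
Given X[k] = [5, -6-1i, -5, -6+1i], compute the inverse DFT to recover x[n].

x[n] = (1/4) Σ(k=0 to 3) X[k] · e^(2πikn/4)

Computing each x[n]:
x[0] = -3
x[1] = 3
x[2] = 3
x[3] = 2

x = [-3, 3, 3, 2]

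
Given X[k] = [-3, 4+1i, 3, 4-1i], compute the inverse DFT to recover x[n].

x[n] = (1/4) Σ(k=0 to 3) X[k] · e^(2πikn/4)

Computing each x[n]:
x[0] = 2
x[1] = -2
x[2] = -2
x[3] = -1

x = [2, -2, -2, -1]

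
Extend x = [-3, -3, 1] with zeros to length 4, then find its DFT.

Original 3-point DFT: [-5, -2.0000+3.4641i, -2.0000-3.4641i]
Zero-padded 4-point DFT provides frequency interpolation.

DFT_4([x, 0, ...]) = [-5, -4+3i, 1, -4-3i]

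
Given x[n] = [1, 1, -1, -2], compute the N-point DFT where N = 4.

X[k] = Σ(n=0 to 3) x[n] · ω_4^(nk)
where ω_4 = e^(-2πi/4)

Computing each X[k]:
X[0] = -1
X[1] = 2-3i
X[2] = 1
X[3] = 2+3i

X = [-1, 2-3i, 1, 2+3i]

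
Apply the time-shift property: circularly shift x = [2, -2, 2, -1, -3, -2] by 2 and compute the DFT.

Time shift by 2: X_shifted[k] = ω_6^(2k) · X[k]
Shifted x = [-3, -2, 2, -2, 2, -1]

DFT(x[n-2]) = [-4, -4.5000+0.8660i, -5.5000+0.8660i, 6, -5.5000-0.8660i, -4.5000-0.8660i]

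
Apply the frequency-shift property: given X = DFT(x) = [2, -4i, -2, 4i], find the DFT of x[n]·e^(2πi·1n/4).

Modulation property: DFT(ω_4^(-1n)·x[n]) = X[(k-1) mod 4], so circularly shift X by 1 positions.

X[k-1] = [4i, 2, -4i, -2]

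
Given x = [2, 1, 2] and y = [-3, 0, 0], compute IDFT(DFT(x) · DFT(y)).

(x ⊛ y)[n] = Σ(m=0 to 2) x[m] · y[(n-m) mod 3]

Computing each output sample:
(x ⊛ y)[0] = -6
(x ⊛ y)[1] = -3
(x ⊛ y)[2] = -6

x ⊛ y = [-6, -3, -6]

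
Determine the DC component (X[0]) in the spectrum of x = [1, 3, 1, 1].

X[0] = Σ(n=0 to 3) x[n] · ω_4^0 = Σ x[n]
= (1) + (3) + (1) + (1)

X[0] = 6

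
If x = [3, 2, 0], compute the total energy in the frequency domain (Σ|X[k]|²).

Parseval: Σ|x[n]|² = (1/N)Σ|X[k]|², so Σ|X[k]|² = N·Σ|x[n]|² = 3·13.0000

Σ|X[k]|² = N·Σ|x[n]|² = 3·13.0000 = 39.0000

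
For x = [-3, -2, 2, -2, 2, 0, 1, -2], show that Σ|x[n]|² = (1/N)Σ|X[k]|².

Time domain:
Σ|x[n]|² = |-3|² + |-2|² + |2|² + |-2|² + |2|² + |0|² + |1|² + |-2|² = 30.0000

Frequency domain:
(1/8)Σ|X[k]|² = (1/8)(|-4|² + |-6.4142+0.4142i|² + |-4-2i|² + |-3.5858+2.4142i|² + |8|² + |-3.5858-2.4142i|² + |-4+2i|² + |-6.4142-0.4142i|²) = (1/8)·240.0000 = 30.0000

Both sides agree, confirming Parseval's theorem.

Σ|x[n]|² = (1/N)Σ|X[k]|² = 30.0000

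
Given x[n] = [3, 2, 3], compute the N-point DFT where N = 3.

X[k] = Σ(n=0 to 2) x[n] · ω_3^(nk)
where ω_3 = e^(-2πi/3)

Computing each X[k]:
X[0] = 8
X[1] = 0.5000+0.8660i
X[2] = 0.5000-0.8660i

X = [8, 0.5000+0.8660i, 0.5000-0.8660i]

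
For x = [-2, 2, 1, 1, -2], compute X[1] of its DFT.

X[1] = Σ(n=0 to 4) x[n] · ω_5^(1n) where ω_5 = e^(-2πi/5)
= (-2)·ω_5^0 + (2)·ω_5^1 + (1)·ω_5^2 + (1)·ω_5^3 + (-2)·ω_5^4

X[1] = -3.6180-3.8042i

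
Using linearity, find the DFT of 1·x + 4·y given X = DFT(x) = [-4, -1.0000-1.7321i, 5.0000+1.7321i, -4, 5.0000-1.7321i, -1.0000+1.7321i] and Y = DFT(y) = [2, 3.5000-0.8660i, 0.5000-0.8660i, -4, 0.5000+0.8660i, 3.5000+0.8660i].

By linearity: DFT(1x + 4y) = 1·DFT(x) + 4·DFT(y)
= 1·[-4, -1.0000-1.7321i, 5.0000+1.7321i, -4, 5.0000-1.7321i, -1.0000+1.7321i] + 4·[2, 3.5000-0.8660i, 0.5000-0.8660i, -4, 0.5000+0.8660i, 3.5000+0.8660i]

Computing element-wise:
Z[0] = 1·(-4) + 4·(2) = 4
Z[1] = 1·(-1.0000-1.7321i) + 4·(3.5000-0.8660i) = 13.0000-5.1961i
Z[2] = 1·(5.0000+1.7321i) + 4·(0.5000-0.8660i) = 7.0000-1.7319i
Z[3] = 1·(-4) + 4·(-4) = -20
Z[4] = 1·(5.0000-1.7321i) + 4·(0.5000+0.8660i) = 7.0000+1.7319i
Z[5] = 1·(-1.0000+1.7321i) + 4·(3.5000+0.8660i) = 13.0000+5.1961i

DFT(1x + 4y) = 1·X + 4·Y = [4, 13.0000-5.1961i, 7.0000-1.7319i, -20, 7.0000+1.7319i, 13.0000+5.1961i]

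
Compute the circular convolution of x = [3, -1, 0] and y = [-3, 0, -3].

(x ⊛ y)[n] = Σ(m=0 to 2) x[m] · y[(n-m) mod 3]

Computing each output sample:
(x ⊛ y)[0] = -6
(x ⊛ y)[1] = 3
(x ⊛ y)[2] = -9

x ⊛ y = [-6, 3, -9]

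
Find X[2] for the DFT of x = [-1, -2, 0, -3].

X[2] = Σ(n=0 to 3) x[n] · ω_4^(2n) where ω_4 = e^(-2πi/4)
= (-1)·ω_4^0 + (-2)·ω_4^2 + (0)·ω_4^4 + (-3)·ω_4^6

X[2] = 4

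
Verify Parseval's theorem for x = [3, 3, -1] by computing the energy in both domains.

Time domain:
Σ|x[n]|² = |3|² + |3|² + |-1|² = 19.0000

Frequency domain:
(1/3)Σ|X[k]|² = (1/3)(|5|² + |2.0000-3.4641i|² + |2.0000+3.4641i|²) = (1/3)·57.0000 = 19.0000

Both sides agree, confirming Parseval's theorem.

Σ|x[n]|² = (1/N)Σ|X[k]|² = 19.0000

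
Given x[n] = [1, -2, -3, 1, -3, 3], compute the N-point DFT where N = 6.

X[k] = Σ(n=0 to 5) x[n] · ω_6^(nk)
where ω_6 = e^(-2πi/6)

Computing each X[k]:
X[0] = -3
X[1] = 3.5000+4.3301i
X[2] = 4.5000+4.3301i
X[3] = -7
X[4] = 4.5000-4.3301i
X[5] = 3.5000-4.3301i

X = [-3, 3.5000+4.3301i, 4.5000+4.3301i, -7, 4.5000-4.3301i, 3.5000-4.3301i]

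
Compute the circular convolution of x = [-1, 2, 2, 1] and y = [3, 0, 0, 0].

(x ⊛ y)[n] = Σ(m=0 to 3) x[m] · y[(n-m) mod 4]

Computing each output sample:
(x ⊛ y)[0] = -3
(x ⊛ y)[1] = 6
(x ⊛ y)[2] = 6
(x ⊛ y)[3] = 3

x ⊛ y = [-3, 6, 6, 3]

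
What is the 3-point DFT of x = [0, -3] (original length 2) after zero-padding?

Original 2-point DFT: [-3, 3]
Zero-padded 3-point DFT provides frequency interpolation.

DFT_3([x, 0, ...]) = [-3, 1.5000+2.5981i, 1.5000-2.5981i]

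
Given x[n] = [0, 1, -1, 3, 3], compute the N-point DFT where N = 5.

X[k] = Σ(n=0 to 4) x[n] · ω_5^(nk)
where ω_5 = e^(-2πi/5)

Computing each X[k]:
X[0] = 6
X[1] = -0.3820+4.2533i
X[2] = -2.6180-2.6287i
X[3] = -2.6180+2.6287i
X[4] = -0.3820-4.2533i

X = [6, -0.3820+4.2533i, -2.6180-2.6287i, -2.6180+2.6287i, -0.3820-4.2533i]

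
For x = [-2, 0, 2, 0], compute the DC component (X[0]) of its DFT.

X[0] = Σ(n=0 to 3) x[n] · ω_4^0 = Σ x[n]
= (-2) + (0) + (2) + (0)

X[0] = 0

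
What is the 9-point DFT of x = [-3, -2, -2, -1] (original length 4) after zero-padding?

Original 4-point DFT: [-8, -1+1i, -2, -1-1i]
Zero-padded 9-point DFT provides frequency interpolation.

DFT_9([x, 0, ...]) = [-8, -4.3794+4.1212i, -0.9679+1.7876i, -2, -2.1527+0.2645i, -2.1527-0.2645i, -2, -0.9679-1.7876i, -4.3794-4.1212i]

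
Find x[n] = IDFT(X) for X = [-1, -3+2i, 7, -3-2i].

x[n] = (1/4) Σ(k=0 to 3) X[k] · e^(2πikn/4)

Computing each x[n]:
x[0] = 0
x[1] = -3
x[2] = 3
x[3] = -1

x = [0, -3, 3, -1]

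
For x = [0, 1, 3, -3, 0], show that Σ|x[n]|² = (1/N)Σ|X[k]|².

Time domain:
Σ|x[n]|² = |0|² + |1|² + |3|² + |-3|² + |0|² = 19.0000

Frequency domain:
(1/5)Σ|X[k]|² = (1/5)(|1|² + |0.3090-4.4778i|² + |-0.8090+5.1186i|² + |-0.8090-5.1186i|² + |0.3090+4.4778i|²) = (1/5)·95.0000 = 19.0000

Both sides agree, confirming Parseval's theorem.

Σ|x[n]|² = (1/N)Σ|X[k]|² = 19.0000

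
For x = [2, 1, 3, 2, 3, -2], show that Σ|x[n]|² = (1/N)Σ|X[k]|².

Time domain:
Σ|x[n]|² = |2|² + |1|² + |3|² + |2|² + |3|² + |-2|² = 31.0000

Frequency domain:
(1/6)Σ|X[k]|² = (1/6)(|9|² + |-3.5000-2.5981i|² + |1.5000-2.5981i|² + |7|² + |1.5000+2.5981i|² + |-3.5000+2.5981i|²) = (1/6)·186.0000 = 31.0000

Both sides agree, confirming Parseval's theorem.

Σ|x[n]|² = (1/N)Σ|X[k]|² = 31.0000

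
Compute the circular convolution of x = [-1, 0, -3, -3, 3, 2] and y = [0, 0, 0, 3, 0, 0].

(x ⊛ y)[n] = Σ(m=0 to 5) x[m] · y[(n-m) mod 6]

Computing each output sample:
(x ⊛ y)[0] = -9
(x ⊛ y)[1] = 9
(x ⊛ y)[2] = 6
(x ⊛ y)[3] = -3
(x ⊛ y)[4] = 0
(x ⊛ y)[5] = -9

x ⊛ y = [-9, 9, 6, -3, 0, -9]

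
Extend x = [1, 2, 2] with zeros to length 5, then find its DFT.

Original 3-point DFT: [5, -1, -1]
Zero-padded 5-point DFT provides frequency interpolation.

DFT_5([x, 0, ...]) = [5, -3.0777i, 0.7265i, -0.7265i, 3.0777i]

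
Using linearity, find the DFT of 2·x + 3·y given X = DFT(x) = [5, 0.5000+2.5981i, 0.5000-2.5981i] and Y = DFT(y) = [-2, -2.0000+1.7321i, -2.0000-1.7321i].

By linearity: DFT(2x + 3y) = 2·DFT(x) + 3·DFT(y)
= 2·[5, 0.5000+2.5981i, 0.5000-2.5981i] + 3·[-2, -2.0000+1.7321i, -2.0000-1.7321i]

Computing element-wise:
Z[0] = 2·(5) + 3·(-2) = 4
Z[1] = 2·(0.5000+2.5981i) + 3·(-2.0000+1.7321i) = -5.0000+10.3925i
Z[2] = 2·(0.5000-2.5981i) + 3·(-2.0000-1.7321i) = -5.0000-10.3925i

DFT(2x + 3y) = 2·X + 3·Y = [4, -5.0000+10.3925i, -5.0000-10.3925i]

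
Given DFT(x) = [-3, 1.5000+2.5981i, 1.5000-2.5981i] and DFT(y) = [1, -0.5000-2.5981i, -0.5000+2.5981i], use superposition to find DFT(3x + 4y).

By linearity: DFT(3x + 4y) = 3·DFT(x) + 4·DFT(y)
= 3·[-3, 1.5000+2.5981i, 1.5000-2.5981i] + 4·[1, -0.5000-2.5981i, -0.5000+2.5981i]

Computing element-wise:
Z[0] = 3·(-3) + 4·(1) = -5
Z[1] = 3·(1.5000+2.5981i) + 4·(-0.5000-2.5981i) = 2.5000-2.5981i
Z[2] = 3·(1.5000-2.5981i) + 4·(-0.5000+2.5981i) = 2.5000+2.5981i

DFT(3x + 4y) = 3·X + 4·Y = [-5, 2.5000-2.5981i, 2.5000+2.5981i]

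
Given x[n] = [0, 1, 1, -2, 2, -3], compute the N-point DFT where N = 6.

X[k] = Σ(n=0 to 5) x[n] · ω_6^(nk)
where ω_6 = e^(-2πi/6)

Computing each X[k]:
X[0] = -1
X[1] = -0.5000-2.5981i
X[2] = -2.5000-4.3301i
X[3] = 7
X[4] = -2.5000+4.3301i
X[5] = -0.5000+2.5981i

X = [-1, -0.5000-2.5981i, -2.5000-4.3301i, 7, -2.5000+4.3301i, -0.5000+2.5981i]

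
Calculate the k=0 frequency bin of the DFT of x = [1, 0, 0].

X[0] = Σ(n=0 to 2) x[n] · ω_3^0 = Σ x[n]
= (1) + (0) + (0)

X[0] = 1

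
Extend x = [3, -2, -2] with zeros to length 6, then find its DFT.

Original 3-point DFT: [-1, 5, 5]
Zero-padded 6-point DFT provides frequency interpolation.

DFT_6([x, 0, ...]) = [-1, 3.0000+3.4641i, 5, 3, 5, 3.0000-3.4641i]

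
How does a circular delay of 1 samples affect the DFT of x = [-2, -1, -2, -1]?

Time shift by 1: X_shifted[k] = ω_4^(1k) · X[k]
Shifted x = [-1, -2, -1, -2]

DFT(x[n-1]) = [-6, 0, 2, 0]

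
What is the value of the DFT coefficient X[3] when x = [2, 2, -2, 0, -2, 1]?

X[3] = Σ(n=0 to 5) x[n] · ω_6^(3n) where ω_6 = e^(-2πi/6)
= (2)·ω_6^0 + (2)·ω_6^3 + (-2)·ω_6^6 + (0)·ω_6^9 + (-2)·ω_6^12 + (1)·ω_6^15

X[3] = -5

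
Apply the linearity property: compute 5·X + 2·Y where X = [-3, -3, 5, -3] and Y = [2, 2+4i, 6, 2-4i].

By linearity: DFT(5x + 2y) = 5·DFT(x) + 2·DFT(y)
= 5·[-3, -3, 5, -3] + 2·[2, 2+4i, 6, 2-4i]

Computing element-wise:
Z[0] = 5·(-3) + 2·(2) = -11
Z[1] = 5·(-3) + 2·(2+4i) = -11+8i
Z[2] = 5·(5) + 2·(6) = 37
Z[3] = 5·(-3) + 2·(2-4i) = -11-8i

DFT(5x + 2y) = 5·X + 2·Y = [-11, -11+8i, 37, -11-8i]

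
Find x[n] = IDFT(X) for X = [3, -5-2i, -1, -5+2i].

x[n] = (1/4) Σ(k=0 to 3) X[k] · e^(2πikn/4)

Computing each x[n]:
x[0] = -2
x[1] = 2
x[2] = 3
x[3] = 0

x = [-2, 2, 3, 0]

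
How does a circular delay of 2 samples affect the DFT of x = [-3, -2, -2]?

Time shift by 2: X_shifted[k] = ω_3^(2k) · X[k]
Shifted x = [-2, -2, -3]

DFT(x[n-2]) = [-7, 0.5000-0.8660i, 0.5000+0.8660i]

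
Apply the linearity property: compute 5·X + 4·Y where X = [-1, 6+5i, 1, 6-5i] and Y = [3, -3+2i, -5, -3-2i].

By linearity: DFT(5x + 4y) = 5·DFT(x) + 4·DFT(y)
= 5·[-1, 6+5i, 1, 6-5i] + 4·[3, -3+2i, -5, -3-2i]

Computing element-wise:
Z[0] = 5·(-1) + 4·(3) = 7
Z[1] = 5·(6+5i) + 4·(-3+2i) = 18+33i
Z[2] = 5·(1) + 4·(-5) = -15
Z[3] = 5·(6-5i) + 4·(-3-2i) = 18-33i

DFT(5x + 4y) = 5·X + 4·Y = [7, 18+33i, -15, 18-33i]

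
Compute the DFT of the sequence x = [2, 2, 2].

X[k] = Σ(n=0 to 2) x[n] · ω_3^(nk)
where ω_3 = e^(-2πi/3)

Computing each X[k]:
X[0] = 6
X[1] = 0
X[2] = 0

X = [6, 0, 0]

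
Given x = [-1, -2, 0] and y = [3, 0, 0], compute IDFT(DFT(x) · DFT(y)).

(x ⊛ y)[n] = Σ(m=0 to 2) x[m] · y[(n-m) mod 3]

Computing each output sample:
(x ⊛ y)[0] = -3
(x ⊛ y)[1] = -6
(x ⊛ y)[2] = 0

x ⊛ y = [-3, -6, 0]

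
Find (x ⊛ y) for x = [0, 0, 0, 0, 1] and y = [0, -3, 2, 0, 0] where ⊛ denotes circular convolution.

(x ⊛ y)[n] = Σ(m=0 to 4) x[m] · y[(n-m) mod 5]

Computing each output sample:
(x ⊛ y)[0] = -3
(x ⊛ y)[1] = 2
(x ⊛ y)[2] = 0
(x ⊛ y)[3] = 0
(x ⊛ y)[4] = 0

x ⊛ y = [-3, 2, 0, 0, 0]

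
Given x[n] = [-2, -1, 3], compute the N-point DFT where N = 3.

X[k] = Σ(n=0 to 2) x[n] · ω_3^(nk)
where ω_3 = e^(-2πi/3)

Computing each X[k]:
X[0] = 0
X[1] = -3.0000+3.4641i
X[2] = -3.0000-3.4641i

X = [0, -3.0000+3.4641i, -3.0000-3.4641i]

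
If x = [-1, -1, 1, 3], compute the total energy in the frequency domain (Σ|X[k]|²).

Parseval: Σ|x[n]|² = (1/N)Σ|X[k]|², so Σ|X[k]|² = N·Σ|x[n]|² = 4·12.0000

Σ|X[k]|² = N·Σ|x[n]|² = 4·12.0000 = 48.0000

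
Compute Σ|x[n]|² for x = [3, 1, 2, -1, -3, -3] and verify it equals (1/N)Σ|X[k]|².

Time domain:
Σ|x[n]|² = |3|² + |1|² + |2|² + |-1|² + |-3|² + |-3|² = 33.0000

Frequency domain:
(1/6)Σ|X[k]|² = (1/6)(|-1|² + |3.5000-7.7942i|² + |3.5000+0.8660i|² + |5|² + |3.5000-0.8660i|² + |3.5000+7.7942i|²) = (1/6)·198.0000 = 33.0000

Both sides agree, confirming Parseval's theorem.

Σ|x[n]|² = (1/N)Σ|X[k]|² = 33.0000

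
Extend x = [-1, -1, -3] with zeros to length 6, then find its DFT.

Original 3-point DFT: [-5, 1.0000-1.7321i, 1.0000+1.7321i]
Zero-padded 6-point DFT provides frequency interpolation.

DFT_6([x, 0, ...]) = [-5, 3.4641i, 1.0000-1.7321i, -3, 1.0000+1.7321i, -3.4641i]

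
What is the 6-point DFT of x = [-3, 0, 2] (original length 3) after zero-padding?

Original 3-point DFT: [-1, -4.0000+1.7321i, -4.0000-1.7321i]
Zero-padded 6-point DFT provides frequency interpolation.

DFT_6([x, 0, ...]) = [-1, -4.0000-1.7321i, -4.0000+1.7321i, -1, -4.0000-1.7321i, -4.0000+1.7321i]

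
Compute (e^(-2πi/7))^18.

Since ω_7^7 = 1, powers reduce modulo 7.
18 mod 7 = 4
So ω_7^18 = ω_7^4 = e^(-2πi·4/7)

ω_7^18 = ω_7^4 = -0.9010+0.4339i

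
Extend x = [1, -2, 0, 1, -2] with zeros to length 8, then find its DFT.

Original 5-point DFT: [-2, -1.0451+0.5878i, 4.5451-0.9511i, 4.5451+0.9511i, -1.0451-0.5878i]
Zero-padded 8-point DFT provides frequency interpolation.

DFT_8([x, 0, ...]) = [-2, 0.8787+0.7071i, -1+3i, 5.1213+0.7071i, 0, 5.1213-0.7071i, -1-3i, 0.8787-0.7071i]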